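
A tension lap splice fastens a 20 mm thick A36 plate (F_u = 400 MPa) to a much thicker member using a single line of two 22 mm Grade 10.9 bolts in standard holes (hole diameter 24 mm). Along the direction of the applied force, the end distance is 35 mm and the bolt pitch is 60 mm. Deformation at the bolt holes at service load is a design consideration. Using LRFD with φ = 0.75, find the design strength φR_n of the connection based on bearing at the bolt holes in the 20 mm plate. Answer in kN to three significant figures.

Per bolt r_n = 1.2 l_c t F_u ≤ 2.4 d t F_u; upper limit = 2.4 × 22 × 20 × 400 / 1000 = 422.4 kN.
Edge bolt: l_c = 35 − 24/2 = 23 mm → 1.2 × 23 × 20 × 400 / 1000 = 220.8 → r_n = 220.8 kN.
Interior bolts: l_c = 60 − 24 = 36 mm → 1.2 × 36 × 20 × 400 / 1000 = 345.6 → r_n = 345.6 kN.
R_n = 1 × 220.8 + 1 × 345.6 = 566.4 kN.
Design strength φR_n = 0.75 × 566.4 = 425 kN.

425 kN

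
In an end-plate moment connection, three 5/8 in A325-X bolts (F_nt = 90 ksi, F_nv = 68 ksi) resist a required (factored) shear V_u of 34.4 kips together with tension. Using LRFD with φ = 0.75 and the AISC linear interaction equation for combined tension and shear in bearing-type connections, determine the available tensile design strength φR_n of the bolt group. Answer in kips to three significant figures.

A_b = π·0.625²/4 = 0.3068 in²; f_rv = 34.4 / (3 × 0.3068) = 37.38 ksi.
F'_nt = 1.3 F_nt − (F_nt / φF_nv) f_rv = 1.3·90 − (90/(0.75·68))·37.38 = 51.04 ksi, capped at F_nt → F'_nt = 51.04 ksi.
R_n = F'_nt · A_b · n = 51.04 × 0.3068 × 3 = 46.98 kips.
Design strength φR_n = 0.75 × 46.98 = 35.2 kips.

35.2 kips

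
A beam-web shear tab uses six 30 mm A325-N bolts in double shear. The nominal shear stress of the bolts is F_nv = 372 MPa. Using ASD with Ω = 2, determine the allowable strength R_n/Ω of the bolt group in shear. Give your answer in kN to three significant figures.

1580 kN

A_b = π × 30² / 4 = 706.9 mm².
R_n = F_nv · A_b · n · n_s = 372 × 706.9 × 6 × 2 / 1000 = 3155 kN.
Allowable strength R_n/Ω = 3155 / 2 = 1580 kN.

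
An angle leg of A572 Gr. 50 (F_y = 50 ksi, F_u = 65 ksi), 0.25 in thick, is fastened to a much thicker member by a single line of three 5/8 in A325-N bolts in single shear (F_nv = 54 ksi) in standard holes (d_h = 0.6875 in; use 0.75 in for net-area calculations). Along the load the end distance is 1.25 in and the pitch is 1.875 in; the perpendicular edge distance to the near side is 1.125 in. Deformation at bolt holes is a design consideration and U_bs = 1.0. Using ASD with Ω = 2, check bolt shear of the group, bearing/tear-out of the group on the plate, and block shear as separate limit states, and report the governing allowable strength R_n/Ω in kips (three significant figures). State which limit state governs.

21.3 kips (block shear governs)

Bolt shear: A_b = π·0.625²/4 = 0.3068 in²; R_n = 54 × 0.3068 × 3 × 1 = 49.7 kips → 49.7 / 2 = 24.9 kips.
Bearing: edge l_c = 0.9062, r_n = 17.67 kips; interior l_c = 1.188, r_n = 23.16 kips; R_n = 17.67 + 2·23.16 = 63.98 kips → 32 kips.
Block shear: A_gv = 1.25, A_nv = 0.7812, A_nt = 0.1875 in²; R_n = min(0.6F_uA_nv, 0.6F_yA_gv) + U_bs·F_u·A_nt = 42.66 kips → 21.3 kips.
Block shear governs: 21.3 kips.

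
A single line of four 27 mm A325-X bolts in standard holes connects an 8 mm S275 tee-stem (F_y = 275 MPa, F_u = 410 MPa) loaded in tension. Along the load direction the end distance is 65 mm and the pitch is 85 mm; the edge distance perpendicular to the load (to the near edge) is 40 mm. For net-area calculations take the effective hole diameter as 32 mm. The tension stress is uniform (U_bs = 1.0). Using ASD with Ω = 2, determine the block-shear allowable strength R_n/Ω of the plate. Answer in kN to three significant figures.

Shear plane L_v = 65 + 3·85 = 320 mm; A_gv = 320 × 8 = 2560 mm².
A_nv = (320 − 3.5·32) × 8 = 1664 mm².
A_nt = (40 − 0.5·32) × 8 = 192 mm².
0.6 F_u A_nv = 409.3 kN; 0.6 F_y A_gv = 422.4 kN → shear rupture governs the shear term.
R_n = 409.3 + 1.0 × 410 × 192 / 1000 = 488.1 kN.
Allowable strength R_n/Ω = 488.1 / 2 = 244 kN.

244 kN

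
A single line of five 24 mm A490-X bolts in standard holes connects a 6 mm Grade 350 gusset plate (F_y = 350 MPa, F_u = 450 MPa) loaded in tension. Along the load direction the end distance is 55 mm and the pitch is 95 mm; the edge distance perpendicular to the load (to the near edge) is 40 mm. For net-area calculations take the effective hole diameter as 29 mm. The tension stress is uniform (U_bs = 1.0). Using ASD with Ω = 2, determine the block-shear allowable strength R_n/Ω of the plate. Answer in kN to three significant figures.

Shear plane L_v = 55 + 4·95 = 435 mm; A_gv = 435 × 6 = 2610 mm².
A_nv = (435 − 4.5·29) × 6 = 1827 mm².
A_nt = (40 − 0.5·29) × 6 = 153 mm².
0.6 F_u A_nv = 493.3 kN; 0.6 F_y A_gv = 548.1 kN → shear rupture governs the shear term.
R_n = 493.3 + 1.0 × 450 × 153 / 1000 = 562.1 kN.
Allowable strength R_n/Ω = 562.1 / 2 = 281 kN.

281 kN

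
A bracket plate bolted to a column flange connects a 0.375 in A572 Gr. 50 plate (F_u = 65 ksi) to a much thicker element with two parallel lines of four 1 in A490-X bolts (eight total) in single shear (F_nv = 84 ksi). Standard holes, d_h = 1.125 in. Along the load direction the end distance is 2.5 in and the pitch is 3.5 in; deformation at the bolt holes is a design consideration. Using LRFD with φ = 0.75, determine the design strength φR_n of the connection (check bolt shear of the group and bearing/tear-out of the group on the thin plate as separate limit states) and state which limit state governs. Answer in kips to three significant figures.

Bolt shear: A_b = π·1²/4 = 0.7854 in²; R_n = 84 × 0.7854 × 8 × 1 = 527.8 kips → 0.75 × 527.8 = 396 kips.
Bearing (1.2 l_c t F_u ≤ 2.4 d t F_u): upper limit = 2.4·1·0.375·65 = 58.5 kips.
  Edge l_c = 2.5 − 1.125/2 = 1.938 → r_n = 56.67 kips; interior l_c = 3.5 − 1.125 = 2.375 → r_n = 58.5 kips.
  R_n,bearing = 2·56.67 + 6·58.5 = 464.3 kips → 0.75 × 464.3 = 348 kips.
Bearing governs: 348 kips.

348 kips (bearing governs)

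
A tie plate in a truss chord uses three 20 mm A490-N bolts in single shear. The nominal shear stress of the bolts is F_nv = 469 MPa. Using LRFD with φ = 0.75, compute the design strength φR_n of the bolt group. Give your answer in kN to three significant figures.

A_b = π × 20² / 4 = 314.2 mm².
R_n = F_nv · A_b · n · n_s = 469 × 314.2 × 3 × 1 / 1000 = 442 kN.
Design strength φR_n = 0.75 × 442 = 332 kN.

332 kN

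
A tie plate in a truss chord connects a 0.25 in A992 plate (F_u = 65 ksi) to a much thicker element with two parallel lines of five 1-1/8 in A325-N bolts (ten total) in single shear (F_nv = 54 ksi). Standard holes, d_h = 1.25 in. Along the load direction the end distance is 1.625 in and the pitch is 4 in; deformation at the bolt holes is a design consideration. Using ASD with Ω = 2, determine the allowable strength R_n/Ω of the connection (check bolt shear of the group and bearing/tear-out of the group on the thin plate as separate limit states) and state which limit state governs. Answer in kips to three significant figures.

Bolt shear: A_b = π·1.125²/4 = 0.994 in²; R_n = 54 × 0.994 × 10 × 1 = 536.8 kips → 536.8 / 2 = 268 kips.
Bearing (1.2 l_c t F_u ≤ 2.4 d t F_u): upper limit = 2.4·1.125·0.25·65 = 43.87 kips.
  Edge l_c = 1.625 − 1.25/2 = 1 → r_n = 19.5 kips; interior l_c = 4 − 1.25 = 2.75 → r_n = 43.87 kips.
  R_n,bearing = 2·19.5 + 8·43.87 = 390 kips → 390 / 2 = 195 kips.
Bearing governs: 195 kips.

195 kips (bearing governs)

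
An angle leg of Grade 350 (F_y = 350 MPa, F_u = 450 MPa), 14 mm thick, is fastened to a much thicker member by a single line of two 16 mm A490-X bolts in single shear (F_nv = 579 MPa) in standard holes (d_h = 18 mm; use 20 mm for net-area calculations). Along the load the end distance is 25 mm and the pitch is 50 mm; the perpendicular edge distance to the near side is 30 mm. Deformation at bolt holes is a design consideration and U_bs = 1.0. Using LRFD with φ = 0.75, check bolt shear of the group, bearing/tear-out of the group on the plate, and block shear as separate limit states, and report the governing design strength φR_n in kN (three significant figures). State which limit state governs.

Bolt shear: A_b = π·16²/4 = 201.1 mm²; R_n = 579 × 201.1 × 2 × 1 / 1000 = 232.8 kN → 0.75 × 232.8 = 175 kN.
Bearing: edge l_c = 16, r_n = 121 kN; interior l_c = 32, r_n = 241.9 kN; R_n = 121 + 1·241.9 = 362.9 kN → 272 kN.
Block shear: A_gv = 1050, A_nv = 630, A_nt = 280 mm²; R_n = min(0.6F_uA_nv, 0.6F_yA_gv) + U_bs·F_u·A_nt = 296.1 kN → 222 kN.
Bolt shear governs: 175 kN.

175 kN (bolt shear governs)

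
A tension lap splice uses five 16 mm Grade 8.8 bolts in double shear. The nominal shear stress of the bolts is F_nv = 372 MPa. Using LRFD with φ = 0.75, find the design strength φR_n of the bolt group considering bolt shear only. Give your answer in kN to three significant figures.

A_b = π × 16² / 4 = 201.1 mm².
R_n = F_nv · A_b · n · n_s = 372 × 201.1 × 5 × 2 / 1000 = 748 kN.
Design strength φR_n = 0.75 × 748 = 561 kN.

561 kN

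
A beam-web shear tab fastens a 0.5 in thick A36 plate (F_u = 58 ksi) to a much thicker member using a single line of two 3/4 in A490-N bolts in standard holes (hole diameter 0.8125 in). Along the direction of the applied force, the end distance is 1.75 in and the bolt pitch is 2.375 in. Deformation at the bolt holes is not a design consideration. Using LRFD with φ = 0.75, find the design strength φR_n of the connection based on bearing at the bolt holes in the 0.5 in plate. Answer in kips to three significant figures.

Per bolt r_n = 1.5 l_c t F_u ≤ 3.0 d t F_u; upper limit = 3.0 × 0.75 × 0.5 × 58 = 65.25 kips.
Edge bolt: l_c = 1.75 − 0.8125/2 = 1.344 in → 1.5 × 1.344 × 0.5 × 58 = 58.45 → r_n = 58.45 kips.
Interior bolts: l_c = 2.375 − 0.8125 = 1.562 in → 1.5 × 1.562 × 0.5 × 58 = 67.97 → r_n = 65.25 kips.
R_n = 1 × 58.45 + 1 × 65.25 = 123.7 kips.
Design strength φR_n = 0.75 × 123.7 = 92.8 kips.

92.8 kips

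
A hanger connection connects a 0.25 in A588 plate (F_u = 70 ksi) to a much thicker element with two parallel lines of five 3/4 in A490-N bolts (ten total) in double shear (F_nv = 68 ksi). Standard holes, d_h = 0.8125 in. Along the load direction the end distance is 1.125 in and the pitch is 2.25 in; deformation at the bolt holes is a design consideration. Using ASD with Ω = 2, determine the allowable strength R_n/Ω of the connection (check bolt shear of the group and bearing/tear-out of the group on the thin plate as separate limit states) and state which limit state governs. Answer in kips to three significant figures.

Bolt shear: A_b = π·0.75²/4 = 0.4418 in²; R_n = 68 × 0.4418 × 10 × 2 = 600.8 kips → 600.8 / 2 = 300 kips.
Bearing (1.2 l_c t F_u ≤ 2.4 d t F_u): upper limit = 2.4·0.75·0.25·70 = 31.5 kips.
  Edge l_c = 1.125 − 0.8125/2 = 0.7188 → r_n = 15.09 kips; interior l_c = 2.25 − 0.8125 = 1.438 → r_n = 30.19 kips.
  R_n,bearing = 2·15.09 + 8·30.19 = 271.7 kips → 271.7 / 2 = 136 kips.
Bearing governs: 136 kips.

136 kips (bearing governs)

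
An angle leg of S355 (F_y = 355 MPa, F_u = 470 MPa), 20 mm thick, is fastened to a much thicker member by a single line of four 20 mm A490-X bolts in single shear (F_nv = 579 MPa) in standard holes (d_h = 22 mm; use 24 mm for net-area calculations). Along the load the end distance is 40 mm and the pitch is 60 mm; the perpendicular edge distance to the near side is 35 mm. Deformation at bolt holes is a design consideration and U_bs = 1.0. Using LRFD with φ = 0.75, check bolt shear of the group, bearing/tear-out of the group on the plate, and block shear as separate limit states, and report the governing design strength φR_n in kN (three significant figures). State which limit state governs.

546 kN (bolt shear governs)

Bolt shear: A_b = π·20²/4 = 314.2 mm²; R_n = 579 × 314.2 × 4 × 1 / 1000 = 727.6 kN → 0.75 × 727.6 = 546 kN.
Bearing: edge l_c = 29, r_n = 327.1 kN; interior l_c = 38, r_n = 428.6 kN; R_n = 327.1 + 3·428.6 = 1613 kN → 1210 kN.
Block shear: A_gv = 4400, A_nv = 2720, A_nt = 460 mm²; R_n = min(0.6F_uA_nv, 0.6F_yA_gv) + U_bs·F_u·A_nt = 983.2 kN → 737 kN.
Bolt shear governs: 546 kN.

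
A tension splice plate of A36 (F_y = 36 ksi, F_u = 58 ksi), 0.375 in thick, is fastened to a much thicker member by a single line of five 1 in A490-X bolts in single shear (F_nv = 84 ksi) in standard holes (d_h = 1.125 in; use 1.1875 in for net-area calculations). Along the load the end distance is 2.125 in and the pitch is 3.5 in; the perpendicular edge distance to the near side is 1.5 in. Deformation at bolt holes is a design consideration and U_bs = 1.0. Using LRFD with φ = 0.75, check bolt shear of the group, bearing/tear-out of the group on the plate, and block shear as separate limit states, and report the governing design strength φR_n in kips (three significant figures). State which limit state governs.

113 kips (block shear governs)

Bolt shear: A_b = π·1²/4 = 0.7854 in²; R_n = 84 × 0.7854 × 5 × 1 = 329.9 kips → 0.75 × 329.9 = 247 kips.
Bearing: edge l_c = 1.562, r_n = 40.78 kips; interior l_c = 2.375, r_n = 52.2 kips; R_n = 40.78 + 4·52.2 = 249.6 kips → 187 kips.
Block shear: A_gv = 6.047, A_nv = 4.043, A_nt = 0.3398 in²; R_n = min(0.6F_uA_nv, 0.6F_yA_gv) + U_bs·F_u·A_nt = 150.3 kips → 113 kips.
Block shear governs: 113 kips.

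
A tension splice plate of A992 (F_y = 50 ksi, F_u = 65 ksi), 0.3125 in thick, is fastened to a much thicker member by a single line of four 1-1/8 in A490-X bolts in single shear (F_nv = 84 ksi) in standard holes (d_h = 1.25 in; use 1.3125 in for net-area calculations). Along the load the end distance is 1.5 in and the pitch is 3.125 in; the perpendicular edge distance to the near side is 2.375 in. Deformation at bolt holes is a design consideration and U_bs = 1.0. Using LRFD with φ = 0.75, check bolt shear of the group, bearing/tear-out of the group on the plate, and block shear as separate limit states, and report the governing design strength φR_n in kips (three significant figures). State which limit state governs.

Bolt shear: A_b = π·1.125²/4 = 0.994 in²; R_n = 84 × 0.994 × 4 × 1 = 334 kips → 0.75 × 334 = 250 kips.
Bearing: edge l_c = 0.875, r_n = 21.33 kips; interior l_c = 1.875, r_n = 45.7 kips; R_n = 21.33 + 3·45.7 = 158.4 kips → 119 kips.
Block shear: A_gv = 3.398, A_nv = 1.963, A_nt = 0.5371 in²; R_n = min(0.6F_uA_nv, 0.6F_yA_gv) + U_bs·F_u·A_nt = 111.5 kips → 83.6 kips.
Block shear governs: 83.6 kips.

83.6 kips (block shear governs)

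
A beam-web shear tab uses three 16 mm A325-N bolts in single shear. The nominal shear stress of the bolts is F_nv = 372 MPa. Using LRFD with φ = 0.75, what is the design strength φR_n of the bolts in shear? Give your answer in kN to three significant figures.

168 kN

A_b = π × 16² / 4 = 201.1 mm².
R_n = F_nv · A_b · n · n_s = 372 × 201.1 × 3 × 1 / 1000 = 224.4 kN.
Design strength φR_n = 0.75 × 224.4 = 168 kN.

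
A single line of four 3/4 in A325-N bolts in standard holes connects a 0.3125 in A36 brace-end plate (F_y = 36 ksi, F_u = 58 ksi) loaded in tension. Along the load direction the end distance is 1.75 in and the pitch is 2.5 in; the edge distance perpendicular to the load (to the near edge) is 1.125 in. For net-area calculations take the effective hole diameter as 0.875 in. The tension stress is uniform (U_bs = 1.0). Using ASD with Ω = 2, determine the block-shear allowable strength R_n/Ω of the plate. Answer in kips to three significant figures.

37.4 kips

Shear plane L_v = 1.75 + 3·2.5 = 9.25 in; A_gv = 9.25 × 0.3125 = 2.891 in².
A_nv = (9.25 − 3.5·0.875) × 0.3125 = 1.934 in².
A_nt = (1.125 − 0.5·0.875) × 0.3125 = 0.2148 in².
0.6 F_u A_nv = 67.29 kips; 0.6 F_y A_gv = 62.44 kips → shear yielding governs the shear term.
R_n = 62.44 + 1.0 × 58 × 0.2148 = 74.9 kips.
Allowable strength R_n/Ω = 74.9 / 2 = 37.4 kips.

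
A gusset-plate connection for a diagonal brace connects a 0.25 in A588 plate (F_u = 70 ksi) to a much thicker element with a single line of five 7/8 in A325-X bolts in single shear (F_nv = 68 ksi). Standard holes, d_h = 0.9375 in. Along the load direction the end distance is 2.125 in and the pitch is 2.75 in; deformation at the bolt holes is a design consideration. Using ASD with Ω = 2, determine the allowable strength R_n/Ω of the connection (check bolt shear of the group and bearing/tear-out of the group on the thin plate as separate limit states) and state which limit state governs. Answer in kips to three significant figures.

Bolt shear: A_b = π·0.875²/4 = 0.6013 in²; R_n = 68 × 0.6013 × 5 × 1 = 204.4 kips → 204.4 / 2 = 102 kips.
Bearing (1.2 l_c t F_u ≤ 2.4 d t F_u): upper limit = 2.4·0.875·0.25·70 = 36.75 kips.
  Edge l_c = 2.125 − 0.9375/2 = 1.656 → r_n = 34.78 kips; interior l_c = 2.75 − 0.9375 = 1.812 → r_n = 36.75 kips.
  R_n,bearing = 1·34.78 + 4·36.75 = 181.8 kips → 181.8 / 2 = 90.9 kips.
Bearing governs: 90.9 kips.

90.9 kips (bearing governs)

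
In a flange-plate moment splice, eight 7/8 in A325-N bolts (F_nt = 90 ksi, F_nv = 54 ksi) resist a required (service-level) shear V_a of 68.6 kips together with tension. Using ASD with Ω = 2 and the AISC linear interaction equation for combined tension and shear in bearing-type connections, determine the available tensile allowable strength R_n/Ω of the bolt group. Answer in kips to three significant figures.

A_b = π·0.875²/4 = 0.6013 in²; f_rv = 68.6 / (8 × 0.6013) = 14.26 ksi.
F'_nt = 1.3 F_nt − (Ω F_nt / F_nv) f_rv = 1.3·90 − (2·90/54)·14.26 = 69.47 ksi, capped at F_nt → F'_nt = 69.47 ksi.
R_n = F'_nt · A_b · n = 69.47 × 0.6013 × 8 = 334.2 kips.
Allowable strength R_n/Ω = 334.2 / 2 = 167 kips.

167 kips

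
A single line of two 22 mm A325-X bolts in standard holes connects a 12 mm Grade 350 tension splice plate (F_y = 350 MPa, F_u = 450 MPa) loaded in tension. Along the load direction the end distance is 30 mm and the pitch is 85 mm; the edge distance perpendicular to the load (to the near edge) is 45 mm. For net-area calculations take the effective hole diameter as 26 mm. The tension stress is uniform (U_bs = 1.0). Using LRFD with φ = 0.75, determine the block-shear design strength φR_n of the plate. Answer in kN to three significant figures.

Shear plane L_v = 30 + 1·85 = 115 mm; A_gv = 115 × 12 = 1380 mm².
A_nv = (115 − 1.5·26) × 12 = 912 mm².
A_nt = (45 − 0.5·26) × 12 = 384 mm².
0.6 F_u A_nv = 246.2 kN; 0.6 F_y A_gv = 289.8 kN → shear rupture governs the shear term.
R_n = 246.2 + 1.0 × 450 × 384 / 1000 = 419 kN.
Design strength φR_n = 0.75 × 419 = 314 kN.

314 kN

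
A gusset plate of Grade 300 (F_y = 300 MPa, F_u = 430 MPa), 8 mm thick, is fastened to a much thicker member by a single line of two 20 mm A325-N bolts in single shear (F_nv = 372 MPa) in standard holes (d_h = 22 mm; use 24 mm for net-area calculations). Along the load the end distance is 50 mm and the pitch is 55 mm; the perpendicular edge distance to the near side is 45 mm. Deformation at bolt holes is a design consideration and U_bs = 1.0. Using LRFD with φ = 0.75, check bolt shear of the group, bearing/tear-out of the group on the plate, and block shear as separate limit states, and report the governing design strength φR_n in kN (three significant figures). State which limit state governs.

Bolt shear: A_b = π·20²/4 = 314.2 mm²; R_n = 372 × 314.2 × 2 × 1 / 1000 = 233.7 kN → 0.75 × 233.7 = 175 kN.
Bearing: edge l_c = 39, r_n = 161 kN; interior l_c = 33, r_n = 136.2 kN; R_n = 161 + 1·136.2 = 297.2 kN → 223 kN.
Block shear: A_gv = 840, A_nv = 552, A_nt = 264 mm²; R_n = min(0.6F_uA_nv, 0.6F_yA_gv) + U_bs·F_u·A_nt = 255.9 kN → 192 kN.
Bolt shear governs: 175 kN.

175 kN (bolt shear governs)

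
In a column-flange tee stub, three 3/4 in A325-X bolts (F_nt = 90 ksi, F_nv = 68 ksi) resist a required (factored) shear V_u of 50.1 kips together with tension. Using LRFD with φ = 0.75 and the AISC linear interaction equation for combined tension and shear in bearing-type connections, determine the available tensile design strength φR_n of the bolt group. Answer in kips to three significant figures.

50 kips

A_b = π·0.75²/4 = 0.4418 in²; f_rv = 50.1 / (3 × 0.4418) = 37.8 ksi.
F'_nt = 1.3 F_nt − (F_nt / φF_nv) f_rv = 1.3·90 − (90/(0.75·68))·37.8 = 50.29 ksi, capped at F_nt → F'_nt = 50.29 ksi.
R_n = F'_nt · A_b · n = 50.29 × 0.4418 × 3 = 66.66 kips.
Design strength φR_n = 0.75 × 66.66 = 50 kips.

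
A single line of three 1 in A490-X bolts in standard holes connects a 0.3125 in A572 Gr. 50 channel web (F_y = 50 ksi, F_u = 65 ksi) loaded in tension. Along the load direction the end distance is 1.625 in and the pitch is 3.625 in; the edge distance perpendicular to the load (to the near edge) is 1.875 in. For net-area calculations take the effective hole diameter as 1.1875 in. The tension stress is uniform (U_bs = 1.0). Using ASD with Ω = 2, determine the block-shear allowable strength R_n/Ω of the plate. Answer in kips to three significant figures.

Shear plane L_v = 1.625 + 2·3.625 = 8.875 in; A_gv = 8.875 × 0.3125 = 2.773 in².
A_nv = (8.875 − 2.5·1.1875) × 0.3125 = 1.846 in².
A_nt = (1.875 − 0.5·1.1875) × 0.3125 = 0.4004 in².
0.6 F_u A_nv = 71.98 kips; 0.6 F_y A_gv = 83.2 kips → shear rupture governs the shear term.
R_n = 71.98 + 1.0 × 65 × 0.4004 = 98.01 kips.
Allowable strength R_n/Ω = 98.01 / 2 = 49 kips.

49 kips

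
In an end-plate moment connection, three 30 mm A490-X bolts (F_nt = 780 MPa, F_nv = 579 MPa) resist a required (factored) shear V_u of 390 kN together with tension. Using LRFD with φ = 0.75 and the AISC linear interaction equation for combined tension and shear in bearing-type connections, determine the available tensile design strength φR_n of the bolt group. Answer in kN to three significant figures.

A_b = π·30²/4 = 706.9 mm²; f_rv = 390 × 1000 / (3 × 706.9) = 183.9 MPa.
F'_nt = 1.3 F_nt − (F_nt / φF_nv) f_rv = 1.3·780 − (780/(0.75·579))·183.9 = 683.7 MPa, capped at F_nt → F'_nt = 683.7 MPa.
R_n = F'_nt · A_b · n = 683.7 × 706.9 × 3 / 1000 = 1450 kN.
Design strength φR_n = 0.75 × 1450 = 1090 kN.

1090 kN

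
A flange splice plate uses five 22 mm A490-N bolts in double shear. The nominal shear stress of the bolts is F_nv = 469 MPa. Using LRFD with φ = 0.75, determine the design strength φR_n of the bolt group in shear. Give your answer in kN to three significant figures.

1340 kN

A_b = π × 22² / 4 = 380.1 mm².
R_n = F_nv · A_b · n · n_s = 469 × 380.1 × 5 × 2 / 1000 = 1783 kN.
Design strength φR_n = 0.75 × 1783 = 1340 kN.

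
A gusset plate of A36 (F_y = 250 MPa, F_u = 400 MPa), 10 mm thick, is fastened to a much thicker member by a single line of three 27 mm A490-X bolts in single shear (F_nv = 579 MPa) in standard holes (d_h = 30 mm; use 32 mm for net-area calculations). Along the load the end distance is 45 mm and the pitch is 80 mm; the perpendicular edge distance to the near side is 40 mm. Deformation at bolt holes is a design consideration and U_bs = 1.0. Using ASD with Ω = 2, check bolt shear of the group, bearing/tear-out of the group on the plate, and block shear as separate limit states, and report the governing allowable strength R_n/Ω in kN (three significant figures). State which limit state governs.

Bolt shear: A_b = π·27²/4 = 572.6 mm²; R_n = 579 × 572.6 × 3 × 1 / 1000 = 994.5 kN → 994.5 / 2 = 497 kN.
Bearing: edge l_c = 30, r_n = 144 kN; interior l_c = 50, r_n = 240 kN; R_n = 144 + 2·240 = 624 kN → 312 kN.
Block shear: A_gv = 2050, A_nv = 1250, A_nt = 240 mm²; R_n = min(0.6F_uA_nv, 0.6F_yA_gv) + U_bs·F_u·A_nt = 396 kN → 198 kN.
Block shear governs: 198 kN.

198 kN (block shear governs)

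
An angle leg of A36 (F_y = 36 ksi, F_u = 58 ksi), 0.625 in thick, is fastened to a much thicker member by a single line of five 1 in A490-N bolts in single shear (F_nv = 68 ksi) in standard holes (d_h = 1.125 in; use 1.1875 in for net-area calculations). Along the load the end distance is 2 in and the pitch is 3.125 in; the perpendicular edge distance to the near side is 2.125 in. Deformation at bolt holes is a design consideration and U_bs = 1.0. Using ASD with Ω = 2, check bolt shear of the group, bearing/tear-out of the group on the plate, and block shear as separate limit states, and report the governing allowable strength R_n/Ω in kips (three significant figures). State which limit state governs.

126 kips (block shear governs)

Bolt shear: A_b = π·1²/4 = 0.7854 in²; R_n = 68 × 0.7854 × 5 × 1 = 267 kips → 267 / 2 = 134 kips.
Bearing: edge l_c = 1.438, r_n = 62.53 kips; interior l_c = 2, r_n = 87 kips; R_n = 62.53 + 4·87 = 410.5 kips → 205 kips.
Block shear: A_gv = 9.062, A_nv = 5.723, A_nt = 0.957 in²; R_n = min(0.6F_uA_nv, 0.6F_yA_gv) + U_bs·F_u·A_nt = 251.3 kips → 126 kips.
Block shear governs: 126 kips.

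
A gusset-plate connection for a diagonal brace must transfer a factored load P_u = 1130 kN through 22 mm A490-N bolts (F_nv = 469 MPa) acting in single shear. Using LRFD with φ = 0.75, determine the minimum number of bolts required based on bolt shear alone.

A_b = π·22²/4 = 380.1 mm².
Per-bolt design strength φR_n = 0.75 × 469 × 380.1 × 1 / 1000 = 133.7 kN.
n ≥ 1130 / 133.7 = 8.451 → use 9 bolts.

9 bolts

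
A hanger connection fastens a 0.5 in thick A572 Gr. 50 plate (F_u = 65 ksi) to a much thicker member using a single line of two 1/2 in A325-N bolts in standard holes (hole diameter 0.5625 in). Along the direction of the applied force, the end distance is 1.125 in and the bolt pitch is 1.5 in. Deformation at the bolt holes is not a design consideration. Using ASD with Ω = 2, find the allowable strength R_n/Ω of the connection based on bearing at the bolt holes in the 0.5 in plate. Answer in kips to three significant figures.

Per bolt r_n = 1.5 l_c t F_u ≤ 3.0 d t F_u; upper limit = 3.0 × 0.5 × 0.5 × 65 = 48.75 kips.
Edge bolt: l_c = 1.125 − 0.5625/2 = 0.8438 in → 1.5 × 0.8438 × 0.5 × 65 = 41.13 → r_n = 41.13 kips.
Interior bolts: l_c = 1.5 − 0.5625 = 0.9375 in → 1.5 × 0.9375 × 0.5 × 65 = 45.7 → r_n = 45.7 kips.
R_n = 1 × 41.13 + 1 × 45.7 = 86.84 kips.
Allowable strength R_n/Ω = 86.84 / 2 = 43.4 kips.

43.4 kips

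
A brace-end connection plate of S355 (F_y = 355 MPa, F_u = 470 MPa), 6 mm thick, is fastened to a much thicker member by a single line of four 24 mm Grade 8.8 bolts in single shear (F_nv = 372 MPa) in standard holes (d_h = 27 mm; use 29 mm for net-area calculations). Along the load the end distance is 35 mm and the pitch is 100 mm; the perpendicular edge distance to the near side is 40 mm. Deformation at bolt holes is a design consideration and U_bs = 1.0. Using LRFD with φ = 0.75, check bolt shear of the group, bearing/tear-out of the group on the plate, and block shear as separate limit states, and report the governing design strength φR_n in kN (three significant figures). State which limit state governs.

Bolt shear: A_b = π·24²/4 = 452.4 mm²; R_n = 372 × 452.4 × 4 × 1 / 1000 = 673.2 kN → 0.75 × 673.2 = 505 kN.
Bearing: edge l_c = 21.5, r_n = 72.76 kN; interior l_c = 73, r_n = 162.4 kN; R_n = 72.76 + 3·162.4 = 560.1 kN → 420 kN.
Block shear: A_gv = 2010, A_nv = 1401, A_nt = 153 mm²; R_n = min(0.6F_uA_nv, 0.6F_yA_gv) + U_bs·F_u·A_nt = 467 kN → 350 kN.
Block shear governs: 350 kN.

350 kN (block shear governs)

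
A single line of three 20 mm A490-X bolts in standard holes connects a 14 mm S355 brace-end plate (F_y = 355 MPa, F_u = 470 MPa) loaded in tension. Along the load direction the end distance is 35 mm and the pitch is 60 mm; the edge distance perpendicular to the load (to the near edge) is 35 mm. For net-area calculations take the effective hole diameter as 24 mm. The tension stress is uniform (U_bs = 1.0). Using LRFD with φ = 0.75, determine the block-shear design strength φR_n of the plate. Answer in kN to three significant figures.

Shear plane L_v = 35 + 2·60 = 155 mm; A_gv = 155 × 14 = 2170 mm².
A_nv = (155 − 2.5·24) × 14 = 1330 mm².
A_nt = (35 − 0.5·24) × 14 = 322 mm².
0.6 F_u A_nv = 375.1 kN; 0.6 F_y A_gv = 462.2 kN → shear rupture governs the shear term.
R_n = 375.1 + 1.0 × 470 × 322 / 1000 = 526.4 kN.
Design strength φR_n = 0.75 × 526.4 = 395 kN.

395 kN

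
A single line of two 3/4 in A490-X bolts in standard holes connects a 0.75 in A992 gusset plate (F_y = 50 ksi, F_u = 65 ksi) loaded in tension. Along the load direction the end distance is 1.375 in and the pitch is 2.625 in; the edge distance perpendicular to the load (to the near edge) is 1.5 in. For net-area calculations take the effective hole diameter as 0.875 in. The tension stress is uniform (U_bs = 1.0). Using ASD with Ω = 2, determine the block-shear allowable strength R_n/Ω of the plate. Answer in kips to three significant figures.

65.2 kips

Shear plane L_v = 1.375 + 1·2.625 = 4 in; A_gv = 4 × 0.75 = 3 in².
A_nv = (4 − 1.5·0.875) × 0.75 = 2.016 in².
A_nt = (1.5 − 0.5·0.875) × 0.75 = 0.7969 in².
0.6 F_u A_nv = 78.61 kips; 0.6 F_y A_gv = 90 kips → shear rupture governs the shear term.
R_n = 78.61 + 1.0 × 65 × 0.7969 = 130.4 kips.
Allowable strength R_n/Ω = 130.4 / 2 = 65.2 kips.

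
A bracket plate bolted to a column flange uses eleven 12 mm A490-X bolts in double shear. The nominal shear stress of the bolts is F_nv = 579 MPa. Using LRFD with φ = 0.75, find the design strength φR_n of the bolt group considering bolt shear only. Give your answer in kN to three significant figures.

1080 kN

A_b = π × 12² / 4 = 113.1 mm².
R_n = F_nv · A_b · n · n_s = 579 × 113.1 × 11 × 2 / 1000 = 1441 kN.
Design strength φR_n = 0.75 × 1441 = 1080 kN.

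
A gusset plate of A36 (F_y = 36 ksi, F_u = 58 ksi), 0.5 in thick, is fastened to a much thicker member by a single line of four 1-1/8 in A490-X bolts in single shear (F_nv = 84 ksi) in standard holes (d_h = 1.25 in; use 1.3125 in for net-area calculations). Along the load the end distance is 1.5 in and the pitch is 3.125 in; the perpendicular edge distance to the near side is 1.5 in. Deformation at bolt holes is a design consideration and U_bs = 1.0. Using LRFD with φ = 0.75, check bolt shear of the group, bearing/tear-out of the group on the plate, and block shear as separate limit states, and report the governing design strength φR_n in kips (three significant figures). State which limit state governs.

Bolt shear: A_b = π·1.125²/4 = 0.994 in²; R_n = 84 × 0.994 × 4 × 1 = 334 kips → 0.75 × 334 = 250 kips.
Bearing: edge l_c = 0.875, r_n = 30.45 kips; interior l_c = 1.875, r_n = 65.25 kips; R_n = 30.45 + 3·65.25 = 226.2 kips → 170 kips.
Block shear: A_gv = 5.438, A_nv = 3.141, A_nt = 0.4219 in²; R_n = min(0.6F_uA_nv, 0.6F_yA_gv) + U_bs·F_u·A_nt = 133.8 kips → 100 kips.
Block shear governs: 100 kips.

100 kips (block shear governs)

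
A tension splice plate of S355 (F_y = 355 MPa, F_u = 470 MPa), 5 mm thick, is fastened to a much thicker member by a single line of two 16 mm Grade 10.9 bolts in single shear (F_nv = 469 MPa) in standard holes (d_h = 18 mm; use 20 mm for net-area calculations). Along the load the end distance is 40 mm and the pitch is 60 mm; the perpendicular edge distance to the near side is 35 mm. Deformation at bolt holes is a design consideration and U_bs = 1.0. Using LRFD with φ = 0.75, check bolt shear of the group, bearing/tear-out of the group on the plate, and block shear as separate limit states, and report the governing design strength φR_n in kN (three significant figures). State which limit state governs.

118 kN (block shear governs)

Bolt shear: A_b = π·16²/4 = 201.1 mm²; R_n = 469 × 201.1 × 2 × 1 / 1000 = 188.6 kN → 0.75 × 188.6 = 141 kN.
Bearing: edge l_c = 31, r_n = 87.42 kN; interior l_c = 42, r_n = 90.24 kN; R_n = 87.42 + 1·90.24 = 177.7 kN → 133 kN.
Block shear: A_gv = 500, A_nv = 350, A_nt = 125 mm²; R_n = min(0.6F_uA_nv, 0.6F_yA_gv) + U_bs·F_u·A_nt = 157.5 kN → 118 kN.
Block shear governs: 118 kN.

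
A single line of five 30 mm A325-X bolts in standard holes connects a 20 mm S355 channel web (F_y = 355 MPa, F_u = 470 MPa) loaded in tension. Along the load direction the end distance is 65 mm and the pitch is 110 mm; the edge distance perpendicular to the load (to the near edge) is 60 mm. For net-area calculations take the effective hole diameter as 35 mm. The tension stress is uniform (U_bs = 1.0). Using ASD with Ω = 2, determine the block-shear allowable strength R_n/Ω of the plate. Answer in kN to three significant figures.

Shear plane L_v = 65 + 4·110 = 505 mm; A_gv = 505 × 20 = 10100 mm².
A_nv = (505 − 4.5·35) × 20 = 6950 mm².
A_nt = (60 − 0.5·35) × 20 = 850 mm².
0.6 F_u A_nv = 1960 kN; 0.6 F_y A_gv = 2151 kN → shear rupture governs the shear term.
R_n = 1960 + 1.0 × 470 × 850 / 1000 = 2359 kN.
Allowable strength R_n/Ω = 2359 / 2 = 1180 kN.

1180 kN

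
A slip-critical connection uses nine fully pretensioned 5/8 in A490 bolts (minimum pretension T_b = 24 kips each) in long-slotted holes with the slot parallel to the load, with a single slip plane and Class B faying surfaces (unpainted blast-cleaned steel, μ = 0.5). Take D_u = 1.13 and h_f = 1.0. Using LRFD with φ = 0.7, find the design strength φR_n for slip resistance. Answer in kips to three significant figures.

85.4 kips

R_n = μ · D_u · h_f · T_b · n_s · n_b = 0.5 × 1.13 × 1.0 × 24 × 1 × 9 = 122 kips.
Design strength φR_n = 0.7 × 122 = 85.4 kips.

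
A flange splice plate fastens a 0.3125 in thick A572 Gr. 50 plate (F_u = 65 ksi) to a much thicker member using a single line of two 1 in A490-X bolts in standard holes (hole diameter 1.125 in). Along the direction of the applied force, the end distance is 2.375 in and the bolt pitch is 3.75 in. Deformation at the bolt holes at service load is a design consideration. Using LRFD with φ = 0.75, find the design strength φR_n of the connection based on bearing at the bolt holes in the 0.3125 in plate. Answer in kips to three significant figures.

69.7 kips

Per bolt r_n = 1.2 l_c t F_u ≤ 2.4 d t F_u; upper limit = 2.4 × 1 × 0.3125 × 65 = 48.75 kips.
Edge bolt: l_c = 2.375 − 1.125/2 = 1.812 in → 1.2 × 1.812 × 0.3125 × 65 = 44.18 → r_n = 44.18 kips.
Interior bolts: l_c = 3.75 − 1.125 = 2.625 in → 1.2 × 2.625 × 0.3125 × 65 = 63.98 → r_n = 48.75 kips.
R_n = 1 × 44.18 + 1 × 48.75 = 92.93 kips.
Design strength φR_n = 0.75 × 92.93 = 69.7 kips.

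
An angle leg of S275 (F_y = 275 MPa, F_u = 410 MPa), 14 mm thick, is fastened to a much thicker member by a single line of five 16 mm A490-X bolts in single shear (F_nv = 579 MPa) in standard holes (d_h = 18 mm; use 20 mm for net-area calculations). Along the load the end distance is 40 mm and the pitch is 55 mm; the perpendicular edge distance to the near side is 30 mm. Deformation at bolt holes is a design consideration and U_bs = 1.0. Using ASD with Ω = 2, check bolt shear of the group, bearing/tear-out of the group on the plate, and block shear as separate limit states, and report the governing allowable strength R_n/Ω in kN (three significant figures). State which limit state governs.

Bolt shear: A_b = π·16²/4 = 201.1 mm²; R_n = 579 × 201.1 × 5 × 1 / 1000 = 582.1 kN → 582.1 / 2 = 291 kN.
Bearing: edge l_c = 31, r_n = 213.5 kN; interior l_c = 37, r_n = 220.4 kN; R_n = 213.5 + 4·220.4 = 1095 kN → 548 kN.
Block shear: A_gv = 3640, A_nv = 2380, A_nt = 280 mm²; R_n = min(0.6F_uA_nv, 0.6F_yA_gv) + U_bs·F_u·A_nt = 700.3 kN → 350 kN.
Bolt shear governs: 291 kN.

291 kN (bolt shear governs)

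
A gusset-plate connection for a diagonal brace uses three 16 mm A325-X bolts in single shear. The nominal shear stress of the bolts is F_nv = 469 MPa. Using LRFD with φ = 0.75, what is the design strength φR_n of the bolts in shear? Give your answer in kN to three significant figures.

A_b = π × 16² / 4 = 201.1 mm².
R_n = F_nv · A_b · n · n_s = 469 × 201.1 × 3 × 1 / 1000 = 282.9 kN.
Design strength φR_n = 0.75 × 282.9 = 212 kN.

212 kN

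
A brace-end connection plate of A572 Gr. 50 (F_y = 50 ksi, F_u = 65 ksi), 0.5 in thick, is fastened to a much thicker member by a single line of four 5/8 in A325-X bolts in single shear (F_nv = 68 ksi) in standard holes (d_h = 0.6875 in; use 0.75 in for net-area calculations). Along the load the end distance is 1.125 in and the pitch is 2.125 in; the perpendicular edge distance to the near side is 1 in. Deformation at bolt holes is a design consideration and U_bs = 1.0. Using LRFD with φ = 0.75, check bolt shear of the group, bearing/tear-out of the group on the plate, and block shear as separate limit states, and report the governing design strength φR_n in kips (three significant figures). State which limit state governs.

62.6 kips (bolt shear governs)

Bolt shear: A_b = π·0.625²/4 = 0.3068 in²; R_n = 68 × 0.3068 × 4 × 1 = 83.45 kips → 0.75 × 83.45 = 62.6 kips.
Bearing: edge l_c = 0.7812, r_n = 30.47 kips; interior l_c = 1.438, r_n = 48.75 kips; R_n = 30.47 + 3·48.75 = 176.7 kips → 133 kips.
Block shear: A_gv = 3.75, A_nv = 2.438, A_nt = 0.3125 in²; R_n = min(0.6F_uA_nv, 0.6F_yA_gv) + U_bs·F_u·A_nt = 115.4 kips → 86.5 kips.
Bolt shear governs: 62.6 kips.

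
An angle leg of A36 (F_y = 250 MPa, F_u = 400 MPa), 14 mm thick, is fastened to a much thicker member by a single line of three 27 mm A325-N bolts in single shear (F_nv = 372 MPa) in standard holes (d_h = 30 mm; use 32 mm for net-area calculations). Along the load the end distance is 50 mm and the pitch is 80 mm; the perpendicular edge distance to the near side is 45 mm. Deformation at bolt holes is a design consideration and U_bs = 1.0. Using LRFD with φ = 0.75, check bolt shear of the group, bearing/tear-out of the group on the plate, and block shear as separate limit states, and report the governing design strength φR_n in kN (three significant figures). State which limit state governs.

449 kN (block shear governs)

Bolt shear: A_b = π·27²/4 = 572.6 mm²; R_n = 372 × 572.6 × 3 × 1 / 1000 = 639 kN → 0.75 × 639 = 479 kN.
Bearing: edge l_c = 35, r_n = 235.2 kN; interior l_c = 50, r_n = 336 kN; R_n = 235.2 + 2·336 = 907.2 kN → 680 kN.
Block shear: A_gv = 2940, A_nv = 1820, A_nt = 406 mm²; R_n = min(0.6F_uA_nv, 0.6F_yA_gv) + U_bs·F_u·A_nt = 599.2 kN → 449 kN.
Block shear governs: 449 kN.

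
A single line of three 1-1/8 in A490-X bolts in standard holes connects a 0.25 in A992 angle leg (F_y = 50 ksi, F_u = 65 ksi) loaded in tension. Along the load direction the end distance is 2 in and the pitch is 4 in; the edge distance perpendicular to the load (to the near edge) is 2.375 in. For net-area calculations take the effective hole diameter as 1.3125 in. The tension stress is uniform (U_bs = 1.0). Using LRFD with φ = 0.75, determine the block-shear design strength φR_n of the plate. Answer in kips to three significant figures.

70.1 kips

Shear plane L_v = 2 + 2·4 = 10 in; A_gv = 10 × 0.25 = 2.5 in².
A_nv = (10 − 2.5·1.3125) × 0.25 = 1.68 in².
A_nt = (2.375 − 0.5·1.3125) × 0.25 = 0.4297 in².
0.6 F_u A_nv = 65.51 kips; 0.6 F_y A_gv = 75 kips → shear rupture governs the shear term.
R_n = 65.51 + 1.0 × 65 × 0.4297 = 93.44 kips.
Design strength φR_n = 0.75 × 93.44 = 70.1 kips.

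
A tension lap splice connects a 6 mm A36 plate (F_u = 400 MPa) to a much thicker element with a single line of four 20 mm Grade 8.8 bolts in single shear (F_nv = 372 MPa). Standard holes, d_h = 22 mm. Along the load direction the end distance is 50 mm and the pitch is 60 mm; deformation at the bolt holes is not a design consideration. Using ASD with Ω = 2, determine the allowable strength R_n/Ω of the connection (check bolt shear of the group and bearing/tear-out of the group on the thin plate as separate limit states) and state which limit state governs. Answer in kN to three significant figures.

Bolt shear: A_b = π·20²/4 = 314.2 mm²; R_n = 372 × 314.2 × 4 × 1 / 1000 = 467.5 kN → 467.5 / 2 = 234 kN.
Bearing (1.5 l_c t F_u ≤ 3.0 d t F_u): upper limit = 3.0·20·6·400 / 1000 = 144 kN.
  Edge l_c = 50 − 22/2 = 39 → r_n = 140.4 kN; interior l_c = 60 − 22 = 38 → r_n = 136.8 kN.
  R_n,bearing = 1·140.4 + 3·136.8 = 550.8 kN → 550.8 / 2 = 275 kN.
Bolt shear governs: 234 kN.

234 kN (bolt shear governs)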